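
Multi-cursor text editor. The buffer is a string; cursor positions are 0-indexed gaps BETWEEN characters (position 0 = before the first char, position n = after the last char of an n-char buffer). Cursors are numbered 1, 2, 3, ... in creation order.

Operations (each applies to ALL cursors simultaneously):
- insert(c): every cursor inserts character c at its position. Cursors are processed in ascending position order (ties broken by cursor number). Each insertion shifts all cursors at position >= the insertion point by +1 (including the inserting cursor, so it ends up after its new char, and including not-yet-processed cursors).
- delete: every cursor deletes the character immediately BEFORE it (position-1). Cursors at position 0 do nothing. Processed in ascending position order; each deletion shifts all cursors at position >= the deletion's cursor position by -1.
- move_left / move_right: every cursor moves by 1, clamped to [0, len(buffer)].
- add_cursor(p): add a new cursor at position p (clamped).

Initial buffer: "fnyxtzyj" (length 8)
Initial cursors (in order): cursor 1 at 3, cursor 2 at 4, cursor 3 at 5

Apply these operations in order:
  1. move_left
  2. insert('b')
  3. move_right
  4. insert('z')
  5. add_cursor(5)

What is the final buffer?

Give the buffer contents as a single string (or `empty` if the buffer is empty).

After op 1 (move_left): buffer="fnyxtzyj" (len 8), cursors c1@2 c2@3 c3@4, authorship ........
After op 2 (insert('b')): buffer="fnbybxbtzyj" (len 11), cursors c1@3 c2@5 c3@7, authorship ..1.2.3....
After op 3 (move_right): buffer="fnbybxbtzyj" (len 11), cursors c1@4 c2@6 c3@8, authorship ..1.2.3....
After op 4 (insert('z')): buffer="fnbyzbxzbtzzyj" (len 14), cursors c1@5 c2@8 c3@11, authorship ..1.12.23.3...
After op 5 (add_cursor(5)): buffer="fnbyzbxzbtzzyj" (len 14), cursors c1@5 c4@5 c2@8 c3@11, authorship ..1.12.23.3...

Answer: fnbyzbxzbtzzyj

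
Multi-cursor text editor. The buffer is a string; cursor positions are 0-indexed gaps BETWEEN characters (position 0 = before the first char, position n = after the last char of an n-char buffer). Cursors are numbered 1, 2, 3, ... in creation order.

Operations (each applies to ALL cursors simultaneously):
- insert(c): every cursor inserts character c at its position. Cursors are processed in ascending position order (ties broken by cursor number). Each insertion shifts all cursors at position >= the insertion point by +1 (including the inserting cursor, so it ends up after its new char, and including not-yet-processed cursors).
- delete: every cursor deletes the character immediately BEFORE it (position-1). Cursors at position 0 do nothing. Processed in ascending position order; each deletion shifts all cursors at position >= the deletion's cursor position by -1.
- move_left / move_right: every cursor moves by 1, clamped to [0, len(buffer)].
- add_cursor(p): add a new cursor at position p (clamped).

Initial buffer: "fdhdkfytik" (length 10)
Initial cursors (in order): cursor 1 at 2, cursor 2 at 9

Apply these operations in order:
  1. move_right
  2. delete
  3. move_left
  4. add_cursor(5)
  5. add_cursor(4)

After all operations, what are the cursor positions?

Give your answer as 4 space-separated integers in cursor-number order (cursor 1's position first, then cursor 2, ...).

Answer: 1 7 5 4

Derivation:
After op 1 (move_right): buffer="fdhdkfytik" (len 10), cursors c1@3 c2@10, authorship ..........
After op 2 (delete): buffer="fddkfyti" (len 8), cursors c1@2 c2@8, authorship ........
After op 3 (move_left): buffer="fddkfyti" (len 8), cursors c1@1 c2@7, authorship ........
After op 4 (add_cursor(5)): buffer="fddkfyti" (len 8), cursors c1@1 c3@5 c2@7, authorship ........
After op 5 (add_cursor(4)): buffer="fddkfyti" (len 8), cursors c1@1 c4@4 c3@5 c2@7, authorship ........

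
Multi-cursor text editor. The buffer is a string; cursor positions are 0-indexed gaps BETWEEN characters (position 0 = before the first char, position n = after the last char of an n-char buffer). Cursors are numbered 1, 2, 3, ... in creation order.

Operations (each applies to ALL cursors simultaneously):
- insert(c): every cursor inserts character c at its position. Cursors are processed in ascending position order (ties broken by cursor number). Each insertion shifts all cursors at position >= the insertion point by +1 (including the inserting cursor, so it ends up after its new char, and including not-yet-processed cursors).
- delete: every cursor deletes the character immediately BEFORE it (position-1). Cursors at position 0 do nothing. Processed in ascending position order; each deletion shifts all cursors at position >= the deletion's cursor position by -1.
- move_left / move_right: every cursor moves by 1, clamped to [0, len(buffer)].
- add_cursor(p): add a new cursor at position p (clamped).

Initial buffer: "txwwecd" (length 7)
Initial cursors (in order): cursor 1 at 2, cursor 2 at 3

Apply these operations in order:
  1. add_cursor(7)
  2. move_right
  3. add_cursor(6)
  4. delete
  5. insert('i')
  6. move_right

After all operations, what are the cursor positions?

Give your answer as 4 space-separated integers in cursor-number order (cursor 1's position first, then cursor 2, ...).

Answer: 5 5 7 7

Derivation:
After op 1 (add_cursor(7)): buffer="txwwecd" (len 7), cursors c1@2 c2@3 c3@7, authorship .......
After op 2 (move_right): buffer="txwwecd" (len 7), cursors c1@3 c2@4 c3@7, authorship .......
After op 3 (add_cursor(6)): buffer="txwwecd" (len 7), cursors c1@3 c2@4 c4@6 c3@7, authorship .......
After op 4 (delete): buffer="txe" (len 3), cursors c1@2 c2@2 c3@3 c4@3, authorship ...
After op 5 (insert('i')): buffer="txiieii" (len 7), cursors c1@4 c2@4 c3@7 c4@7, authorship ..12.34
After op 6 (move_right): buffer="txiieii" (len 7), cursors c1@5 c2@5 c3@7 c4@7, authorship ..12.34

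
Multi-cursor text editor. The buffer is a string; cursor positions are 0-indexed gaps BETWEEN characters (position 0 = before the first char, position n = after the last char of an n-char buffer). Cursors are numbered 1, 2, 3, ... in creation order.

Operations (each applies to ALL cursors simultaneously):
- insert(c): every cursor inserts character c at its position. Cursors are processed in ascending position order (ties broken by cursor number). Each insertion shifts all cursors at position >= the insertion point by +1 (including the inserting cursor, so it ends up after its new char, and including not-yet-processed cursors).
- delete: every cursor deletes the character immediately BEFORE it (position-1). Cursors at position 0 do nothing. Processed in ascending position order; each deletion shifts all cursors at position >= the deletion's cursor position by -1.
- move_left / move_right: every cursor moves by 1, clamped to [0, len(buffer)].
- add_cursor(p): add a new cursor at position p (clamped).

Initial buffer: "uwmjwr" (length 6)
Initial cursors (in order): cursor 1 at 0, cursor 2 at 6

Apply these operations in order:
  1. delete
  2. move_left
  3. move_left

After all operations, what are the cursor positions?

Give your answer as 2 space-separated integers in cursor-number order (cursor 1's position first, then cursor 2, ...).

Answer: 0 3

Derivation:
After op 1 (delete): buffer="uwmjw" (len 5), cursors c1@0 c2@5, authorship .....
After op 2 (move_left): buffer="uwmjw" (len 5), cursors c1@0 c2@4, authorship .....
After op 3 (move_left): buffer="uwmjw" (len 5), cursors c1@0 c2@3, authorship .....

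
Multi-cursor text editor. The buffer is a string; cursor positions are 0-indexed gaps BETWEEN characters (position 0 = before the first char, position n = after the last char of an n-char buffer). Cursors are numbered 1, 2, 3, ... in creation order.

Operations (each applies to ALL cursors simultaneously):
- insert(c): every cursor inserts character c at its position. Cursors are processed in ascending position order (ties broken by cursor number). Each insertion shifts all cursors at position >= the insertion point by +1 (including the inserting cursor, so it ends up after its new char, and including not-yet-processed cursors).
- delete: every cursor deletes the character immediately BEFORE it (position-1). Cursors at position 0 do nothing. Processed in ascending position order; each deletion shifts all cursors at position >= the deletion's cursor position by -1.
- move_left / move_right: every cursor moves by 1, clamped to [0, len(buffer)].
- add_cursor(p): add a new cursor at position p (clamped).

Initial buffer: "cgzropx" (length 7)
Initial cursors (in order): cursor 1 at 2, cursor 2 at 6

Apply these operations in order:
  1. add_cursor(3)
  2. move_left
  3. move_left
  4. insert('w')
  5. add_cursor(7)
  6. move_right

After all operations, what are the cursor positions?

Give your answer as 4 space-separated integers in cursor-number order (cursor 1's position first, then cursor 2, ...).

After op 1 (add_cursor(3)): buffer="cgzropx" (len 7), cursors c1@2 c3@3 c2@6, authorship .......
After op 2 (move_left): buffer="cgzropx" (len 7), cursors c1@1 c3@2 c2@5, authorship .......
After op 3 (move_left): buffer="cgzropx" (len 7), cursors c1@0 c3@1 c2@4, authorship .......
After op 4 (insert('w')): buffer="wcwgzrwopx" (len 10), cursors c1@1 c3@3 c2@7, authorship 1.3...2...
After op 5 (add_cursor(7)): buffer="wcwgzrwopx" (len 10), cursors c1@1 c3@3 c2@7 c4@7, authorship 1.3...2...
After op 6 (move_right): buffer="wcwgzrwopx" (len 10), cursors c1@2 c3@4 c2@8 c4@8, authorship 1.3...2...

Answer: 2 8 4 8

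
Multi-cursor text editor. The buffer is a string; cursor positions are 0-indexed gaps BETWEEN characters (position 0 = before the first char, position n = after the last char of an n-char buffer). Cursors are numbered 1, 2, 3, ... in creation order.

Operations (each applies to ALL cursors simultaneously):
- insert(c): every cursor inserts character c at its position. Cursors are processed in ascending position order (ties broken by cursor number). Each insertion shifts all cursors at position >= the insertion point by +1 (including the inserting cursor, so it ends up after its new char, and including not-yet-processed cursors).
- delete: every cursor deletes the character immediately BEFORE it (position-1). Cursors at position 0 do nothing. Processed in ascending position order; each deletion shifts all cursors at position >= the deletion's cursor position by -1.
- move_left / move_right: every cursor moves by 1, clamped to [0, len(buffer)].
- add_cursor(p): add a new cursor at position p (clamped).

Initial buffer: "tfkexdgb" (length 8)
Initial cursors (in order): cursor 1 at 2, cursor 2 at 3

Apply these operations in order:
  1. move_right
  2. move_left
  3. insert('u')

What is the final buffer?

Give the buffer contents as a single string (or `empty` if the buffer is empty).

Answer: tfukuexdgb

Derivation:
After op 1 (move_right): buffer="tfkexdgb" (len 8), cursors c1@3 c2@4, authorship ........
After op 2 (move_left): buffer="tfkexdgb" (len 8), cursors c1@2 c2@3, authorship ........
After op 3 (insert('u')): buffer="tfukuexdgb" (len 10), cursors c1@3 c2@5, authorship ..1.2.....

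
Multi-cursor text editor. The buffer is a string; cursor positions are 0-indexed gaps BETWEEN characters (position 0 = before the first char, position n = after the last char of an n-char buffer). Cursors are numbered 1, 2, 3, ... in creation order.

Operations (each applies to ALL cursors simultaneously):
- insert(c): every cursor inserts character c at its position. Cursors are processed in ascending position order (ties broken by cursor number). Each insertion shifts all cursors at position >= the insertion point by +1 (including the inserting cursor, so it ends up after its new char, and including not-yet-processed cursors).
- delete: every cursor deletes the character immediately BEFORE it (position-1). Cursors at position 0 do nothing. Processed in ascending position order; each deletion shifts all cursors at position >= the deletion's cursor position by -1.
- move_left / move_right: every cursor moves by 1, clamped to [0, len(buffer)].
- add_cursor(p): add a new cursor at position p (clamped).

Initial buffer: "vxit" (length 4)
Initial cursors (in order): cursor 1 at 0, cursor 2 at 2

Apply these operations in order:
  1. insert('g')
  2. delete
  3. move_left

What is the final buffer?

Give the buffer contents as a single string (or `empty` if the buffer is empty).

Answer: vxit

Derivation:
After op 1 (insert('g')): buffer="gvxgit" (len 6), cursors c1@1 c2@4, authorship 1..2..
After op 2 (delete): buffer="vxit" (len 4), cursors c1@0 c2@2, authorship ....
After op 3 (move_left): buffer="vxit" (len 4), cursors c1@0 c2@1, authorship ....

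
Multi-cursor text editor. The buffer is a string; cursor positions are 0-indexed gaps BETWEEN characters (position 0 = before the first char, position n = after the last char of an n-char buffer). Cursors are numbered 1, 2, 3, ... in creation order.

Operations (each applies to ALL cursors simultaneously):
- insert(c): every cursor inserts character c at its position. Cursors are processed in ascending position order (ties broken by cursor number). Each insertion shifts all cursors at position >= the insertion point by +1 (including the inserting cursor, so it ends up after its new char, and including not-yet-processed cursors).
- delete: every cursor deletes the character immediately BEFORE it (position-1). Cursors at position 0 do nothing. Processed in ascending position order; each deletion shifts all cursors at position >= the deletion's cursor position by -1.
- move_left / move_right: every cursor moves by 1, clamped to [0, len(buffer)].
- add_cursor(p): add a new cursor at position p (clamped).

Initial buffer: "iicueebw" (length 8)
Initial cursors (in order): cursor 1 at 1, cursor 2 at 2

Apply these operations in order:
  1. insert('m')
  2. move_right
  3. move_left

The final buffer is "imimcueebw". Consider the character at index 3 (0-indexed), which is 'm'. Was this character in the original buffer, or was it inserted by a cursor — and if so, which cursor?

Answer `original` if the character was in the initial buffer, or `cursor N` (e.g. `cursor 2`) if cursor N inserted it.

Answer: cursor 2

Derivation:
After op 1 (insert('m')): buffer="imimcueebw" (len 10), cursors c1@2 c2@4, authorship .1.2......
After op 2 (move_right): buffer="imimcueebw" (len 10), cursors c1@3 c2@5, authorship .1.2......
After op 3 (move_left): buffer="imimcueebw" (len 10), cursors c1@2 c2@4, authorship .1.2......
Authorship (.=original, N=cursor N): . 1 . 2 . . . . . .
Index 3: author = 2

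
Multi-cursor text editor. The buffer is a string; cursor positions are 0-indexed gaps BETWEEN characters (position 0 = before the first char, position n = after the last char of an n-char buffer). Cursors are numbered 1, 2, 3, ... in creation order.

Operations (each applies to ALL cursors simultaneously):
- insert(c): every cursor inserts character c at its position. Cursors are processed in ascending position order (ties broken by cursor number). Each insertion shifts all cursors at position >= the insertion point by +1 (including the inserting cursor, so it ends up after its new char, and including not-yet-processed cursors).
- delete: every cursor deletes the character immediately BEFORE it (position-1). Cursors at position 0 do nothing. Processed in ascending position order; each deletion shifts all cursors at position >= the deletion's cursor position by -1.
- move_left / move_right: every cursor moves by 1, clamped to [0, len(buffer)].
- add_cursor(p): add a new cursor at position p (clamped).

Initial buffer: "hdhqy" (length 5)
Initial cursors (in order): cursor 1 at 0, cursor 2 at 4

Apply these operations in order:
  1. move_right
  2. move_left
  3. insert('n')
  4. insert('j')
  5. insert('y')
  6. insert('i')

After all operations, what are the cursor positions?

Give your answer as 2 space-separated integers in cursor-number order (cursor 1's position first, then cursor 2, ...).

Answer: 4 12

Derivation:
After op 1 (move_right): buffer="hdhqy" (len 5), cursors c1@1 c2@5, authorship .....
After op 2 (move_left): buffer="hdhqy" (len 5), cursors c1@0 c2@4, authorship .....
After op 3 (insert('n')): buffer="nhdhqny" (len 7), cursors c1@1 c2@6, authorship 1....2.
After op 4 (insert('j')): buffer="njhdhqnjy" (len 9), cursors c1@2 c2@8, authorship 11....22.
After op 5 (insert('y')): buffer="njyhdhqnjyy" (len 11), cursors c1@3 c2@10, authorship 111....222.
After op 6 (insert('i')): buffer="njyihdhqnjyiy" (len 13), cursors c1@4 c2@12, authorship 1111....2222.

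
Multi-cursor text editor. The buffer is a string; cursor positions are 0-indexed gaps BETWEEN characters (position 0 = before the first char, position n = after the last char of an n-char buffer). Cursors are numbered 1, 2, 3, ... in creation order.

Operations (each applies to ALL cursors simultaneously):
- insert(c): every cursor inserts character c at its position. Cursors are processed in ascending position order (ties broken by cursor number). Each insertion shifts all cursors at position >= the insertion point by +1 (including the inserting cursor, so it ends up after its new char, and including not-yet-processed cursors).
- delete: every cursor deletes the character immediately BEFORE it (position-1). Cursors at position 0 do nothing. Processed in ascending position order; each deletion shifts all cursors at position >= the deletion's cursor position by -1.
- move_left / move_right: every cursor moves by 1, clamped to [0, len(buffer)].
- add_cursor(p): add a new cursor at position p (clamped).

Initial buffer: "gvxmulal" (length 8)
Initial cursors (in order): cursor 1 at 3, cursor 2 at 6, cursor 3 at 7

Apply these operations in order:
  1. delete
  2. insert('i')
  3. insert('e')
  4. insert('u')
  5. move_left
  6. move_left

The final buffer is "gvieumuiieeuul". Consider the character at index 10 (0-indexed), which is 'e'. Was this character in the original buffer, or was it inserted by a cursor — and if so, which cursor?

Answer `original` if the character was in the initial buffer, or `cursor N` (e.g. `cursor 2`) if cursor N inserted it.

Answer: cursor 3

Derivation:
After op 1 (delete): buffer="gvmul" (len 5), cursors c1@2 c2@4 c3@4, authorship .....
After op 2 (insert('i')): buffer="gvimuiil" (len 8), cursors c1@3 c2@7 c3@7, authorship ..1..23.
After op 3 (insert('e')): buffer="gviemuiieel" (len 11), cursors c1@4 c2@10 c3@10, authorship ..11..2323.
After op 4 (insert('u')): buffer="gvieumuiieeuul" (len 14), cursors c1@5 c2@13 c3@13, authorship ..111..232323.
After op 5 (move_left): buffer="gvieumuiieeuul" (len 14), cursors c1@4 c2@12 c3@12, authorship ..111..232323.
After op 6 (move_left): buffer="gvieumuiieeuul" (len 14), cursors c1@3 c2@11 c3@11, authorship ..111..232323.
Authorship (.=original, N=cursor N): . . 1 1 1 . . 2 3 2 3 2 3 .
Index 10: author = 3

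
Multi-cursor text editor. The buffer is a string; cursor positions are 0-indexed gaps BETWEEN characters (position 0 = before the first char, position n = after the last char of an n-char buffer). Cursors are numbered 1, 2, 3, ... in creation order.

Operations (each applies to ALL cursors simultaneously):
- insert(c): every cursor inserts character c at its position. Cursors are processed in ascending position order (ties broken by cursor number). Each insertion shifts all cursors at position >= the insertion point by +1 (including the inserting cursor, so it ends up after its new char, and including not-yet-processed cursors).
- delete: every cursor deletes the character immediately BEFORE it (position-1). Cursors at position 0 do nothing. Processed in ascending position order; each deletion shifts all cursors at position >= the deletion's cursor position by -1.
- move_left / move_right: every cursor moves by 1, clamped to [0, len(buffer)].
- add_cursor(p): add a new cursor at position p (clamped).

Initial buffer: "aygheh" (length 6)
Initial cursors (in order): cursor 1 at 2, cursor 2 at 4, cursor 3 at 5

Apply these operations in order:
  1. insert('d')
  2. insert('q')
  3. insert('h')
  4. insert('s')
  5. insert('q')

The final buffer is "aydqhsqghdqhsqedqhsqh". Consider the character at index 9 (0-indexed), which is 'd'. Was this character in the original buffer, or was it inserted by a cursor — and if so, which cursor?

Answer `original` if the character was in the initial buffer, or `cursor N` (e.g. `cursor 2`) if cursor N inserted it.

Answer: cursor 2

Derivation:
After op 1 (insert('d')): buffer="aydghdedh" (len 9), cursors c1@3 c2@6 c3@8, authorship ..1..2.3.
After op 2 (insert('q')): buffer="aydqghdqedqh" (len 12), cursors c1@4 c2@8 c3@11, authorship ..11..22.33.
After op 3 (insert('h')): buffer="aydqhghdqhedqhh" (len 15), cursors c1@5 c2@10 c3@14, authorship ..111..222.333.
After op 4 (insert('s')): buffer="aydqhsghdqhsedqhsh" (len 18), cursors c1@6 c2@12 c3@17, authorship ..1111..2222.3333.
After op 5 (insert('q')): buffer="aydqhsqghdqhsqedqhsqh" (len 21), cursors c1@7 c2@14 c3@20, authorship ..11111..22222.33333.
Authorship (.=original, N=cursor N): . . 1 1 1 1 1 . . 2 2 2 2 2 . 3 3 3 3 3 .
Index 9: author = 2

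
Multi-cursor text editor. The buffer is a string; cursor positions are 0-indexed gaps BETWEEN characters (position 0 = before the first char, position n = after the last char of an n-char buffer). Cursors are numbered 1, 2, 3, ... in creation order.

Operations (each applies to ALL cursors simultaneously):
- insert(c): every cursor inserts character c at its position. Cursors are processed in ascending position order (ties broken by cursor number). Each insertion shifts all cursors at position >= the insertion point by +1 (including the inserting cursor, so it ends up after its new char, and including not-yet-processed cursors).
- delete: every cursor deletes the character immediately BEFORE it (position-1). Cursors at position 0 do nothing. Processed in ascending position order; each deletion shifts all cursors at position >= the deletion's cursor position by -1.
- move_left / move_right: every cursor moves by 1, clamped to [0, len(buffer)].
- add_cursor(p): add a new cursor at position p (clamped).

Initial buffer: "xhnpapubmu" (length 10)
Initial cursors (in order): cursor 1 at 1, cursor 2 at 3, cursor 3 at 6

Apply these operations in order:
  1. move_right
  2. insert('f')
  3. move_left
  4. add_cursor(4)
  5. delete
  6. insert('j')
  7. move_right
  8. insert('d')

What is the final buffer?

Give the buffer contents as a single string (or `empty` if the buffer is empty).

After op 1 (move_right): buffer="xhnpapubmu" (len 10), cursors c1@2 c2@4 c3@7, authorship ..........
After op 2 (insert('f')): buffer="xhfnpfapufbmu" (len 13), cursors c1@3 c2@6 c3@10, authorship ..1..2...3...
After op 3 (move_left): buffer="xhfnpfapufbmu" (len 13), cursors c1@2 c2@5 c3@9, authorship ..1..2...3...
After op 4 (add_cursor(4)): buffer="xhfnpfapufbmu" (len 13), cursors c1@2 c4@4 c2@5 c3@9, authorship ..1..2...3...
After op 5 (delete): buffer="xffapfbmu" (len 9), cursors c1@1 c2@2 c4@2 c3@5, authorship .12..3...
After op 6 (insert('j')): buffer="xjfjjfapjfbmu" (len 13), cursors c1@2 c2@5 c4@5 c3@9, authorship .11242..33...
After op 7 (move_right): buffer="xjfjjfapjfbmu" (len 13), cursors c1@3 c2@6 c4@6 c3@10, authorship .11242..33...
After op 8 (insert('d')): buffer="xjfdjjfddapjfdbmu" (len 17), cursors c1@4 c2@9 c4@9 c3@14, authorship .11124224..333...

Answer: xjfdjjfddapjfdbmu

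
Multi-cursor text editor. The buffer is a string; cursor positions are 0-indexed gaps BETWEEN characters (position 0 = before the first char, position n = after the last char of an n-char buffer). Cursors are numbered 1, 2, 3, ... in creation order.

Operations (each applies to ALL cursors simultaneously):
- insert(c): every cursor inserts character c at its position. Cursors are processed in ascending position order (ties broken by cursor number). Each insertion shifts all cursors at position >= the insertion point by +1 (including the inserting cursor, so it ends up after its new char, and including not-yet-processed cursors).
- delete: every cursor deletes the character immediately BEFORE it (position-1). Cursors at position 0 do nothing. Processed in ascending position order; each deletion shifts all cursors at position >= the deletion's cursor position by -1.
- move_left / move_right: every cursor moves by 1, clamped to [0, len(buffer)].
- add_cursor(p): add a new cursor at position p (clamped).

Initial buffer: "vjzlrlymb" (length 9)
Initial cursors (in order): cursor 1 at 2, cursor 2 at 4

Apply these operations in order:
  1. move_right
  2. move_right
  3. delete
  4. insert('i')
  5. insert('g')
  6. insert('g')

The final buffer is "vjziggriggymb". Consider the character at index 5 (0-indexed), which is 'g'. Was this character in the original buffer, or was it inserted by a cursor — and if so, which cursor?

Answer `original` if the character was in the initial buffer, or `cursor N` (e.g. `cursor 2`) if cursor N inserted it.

Answer: cursor 1

Derivation:
After op 1 (move_right): buffer="vjzlrlymb" (len 9), cursors c1@3 c2@5, authorship .........
After op 2 (move_right): buffer="vjzlrlymb" (len 9), cursors c1@4 c2@6, authorship .........
After op 3 (delete): buffer="vjzrymb" (len 7), cursors c1@3 c2@4, authorship .......
After op 4 (insert('i')): buffer="vjziriymb" (len 9), cursors c1@4 c2@6, authorship ...1.2...
After op 5 (insert('g')): buffer="vjzigrigymb" (len 11), cursors c1@5 c2@8, authorship ...11.22...
After op 6 (insert('g')): buffer="vjziggriggymb" (len 13), cursors c1@6 c2@10, authorship ...111.222...
Authorship (.=original, N=cursor N): . . . 1 1 1 . 2 2 2 . . .
Index 5: author = 1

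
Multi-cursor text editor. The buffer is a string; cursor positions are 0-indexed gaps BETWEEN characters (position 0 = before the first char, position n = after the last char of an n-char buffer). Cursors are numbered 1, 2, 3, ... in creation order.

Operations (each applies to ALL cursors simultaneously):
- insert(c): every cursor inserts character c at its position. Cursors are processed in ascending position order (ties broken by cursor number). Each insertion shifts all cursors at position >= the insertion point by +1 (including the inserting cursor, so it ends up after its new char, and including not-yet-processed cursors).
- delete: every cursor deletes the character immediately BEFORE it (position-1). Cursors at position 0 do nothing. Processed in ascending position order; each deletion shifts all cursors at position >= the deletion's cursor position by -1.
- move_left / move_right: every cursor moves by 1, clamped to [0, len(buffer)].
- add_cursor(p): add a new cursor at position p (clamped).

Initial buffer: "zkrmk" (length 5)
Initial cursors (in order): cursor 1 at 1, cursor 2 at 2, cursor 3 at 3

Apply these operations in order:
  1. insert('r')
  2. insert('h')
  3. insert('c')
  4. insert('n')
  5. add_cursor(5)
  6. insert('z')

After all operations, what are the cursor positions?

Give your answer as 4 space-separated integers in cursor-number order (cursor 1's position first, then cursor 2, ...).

Answer: 7 13 19 7

Derivation:
After op 1 (insert('r')): buffer="zrkrrrmk" (len 8), cursors c1@2 c2@4 c3@6, authorship .1.2.3..
After op 2 (insert('h')): buffer="zrhkrhrrhmk" (len 11), cursors c1@3 c2@6 c3@9, authorship .11.22.33..
After op 3 (insert('c')): buffer="zrhckrhcrrhcmk" (len 14), cursors c1@4 c2@8 c3@12, authorship .111.222.333..
After op 4 (insert('n')): buffer="zrhcnkrhcnrrhcnmk" (len 17), cursors c1@5 c2@10 c3@15, authorship .1111.2222.3333..
After op 5 (add_cursor(5)): buffer="zrhcnkrhcnrrhcnmk" (len 17), cursors c1@5 c4@5 c2@10 c3@15, authorship .1111.2222.3333..
After op 6 (insert('z')): buffer="zrhcnzzkrhcnzrrhcnzmk" (len 21), cursors c1@7 c4@7 c2@13 c3@19, authorship .111114.22222.33333..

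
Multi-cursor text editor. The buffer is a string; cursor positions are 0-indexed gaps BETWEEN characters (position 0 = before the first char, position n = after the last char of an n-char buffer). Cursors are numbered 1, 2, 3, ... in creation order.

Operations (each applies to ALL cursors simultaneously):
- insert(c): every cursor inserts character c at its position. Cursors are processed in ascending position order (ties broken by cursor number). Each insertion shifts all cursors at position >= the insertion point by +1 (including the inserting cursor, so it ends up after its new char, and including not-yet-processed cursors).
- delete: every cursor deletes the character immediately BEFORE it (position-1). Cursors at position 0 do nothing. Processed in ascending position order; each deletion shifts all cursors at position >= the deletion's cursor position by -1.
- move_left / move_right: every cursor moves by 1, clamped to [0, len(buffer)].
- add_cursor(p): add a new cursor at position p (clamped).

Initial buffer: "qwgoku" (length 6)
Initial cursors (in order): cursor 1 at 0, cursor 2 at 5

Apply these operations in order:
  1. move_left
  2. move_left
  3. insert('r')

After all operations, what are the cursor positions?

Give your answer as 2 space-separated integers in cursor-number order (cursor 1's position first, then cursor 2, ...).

Answer: 1 5

Derivation:
After op 1 (move_left): buffer="qwgoku" (len 6), cursors c1@0 c2@4, authorship ......
After op 2 (move_left): buffer="qwgoku" (len 6), cursors c1@0 c2@3, authorship ......
After op 3 (insert('r')): buffer="rqwgroku" (len 8), cursors c1@1 c2@5, authorship 1...2...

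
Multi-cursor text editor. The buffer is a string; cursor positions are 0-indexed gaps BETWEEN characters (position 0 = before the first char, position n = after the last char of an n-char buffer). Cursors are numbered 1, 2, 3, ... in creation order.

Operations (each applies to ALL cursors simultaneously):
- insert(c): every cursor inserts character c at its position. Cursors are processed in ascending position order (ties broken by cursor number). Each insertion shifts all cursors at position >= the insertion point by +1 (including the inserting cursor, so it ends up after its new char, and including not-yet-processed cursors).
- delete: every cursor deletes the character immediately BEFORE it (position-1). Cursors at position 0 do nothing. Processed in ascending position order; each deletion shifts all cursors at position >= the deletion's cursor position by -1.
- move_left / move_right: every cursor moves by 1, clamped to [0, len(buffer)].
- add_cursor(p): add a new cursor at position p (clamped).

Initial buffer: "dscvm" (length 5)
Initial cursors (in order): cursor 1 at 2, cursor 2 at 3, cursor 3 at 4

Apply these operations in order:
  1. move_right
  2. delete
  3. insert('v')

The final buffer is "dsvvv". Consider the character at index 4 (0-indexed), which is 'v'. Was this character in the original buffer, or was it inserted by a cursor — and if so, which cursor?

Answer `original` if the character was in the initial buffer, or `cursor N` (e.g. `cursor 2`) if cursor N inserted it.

Answer: cursor 3

Derivation:
After op 1 (move_right): buffer="dscvm" (len 5), cursors c1@3 c2@4 c3@5, authorship .....
After op 2 (delete): buffer="ds" (len 2), cursors c1@2 c2@2 c3@2, authorship ..
After op 3 (insert('v')): buffer="dsvvv" (len 5), cursors c1@5 c2@5 c3@5, authorship ..123
Authorship (.=original, N=cursor N): . . 1 2 3
Index 4: author = 3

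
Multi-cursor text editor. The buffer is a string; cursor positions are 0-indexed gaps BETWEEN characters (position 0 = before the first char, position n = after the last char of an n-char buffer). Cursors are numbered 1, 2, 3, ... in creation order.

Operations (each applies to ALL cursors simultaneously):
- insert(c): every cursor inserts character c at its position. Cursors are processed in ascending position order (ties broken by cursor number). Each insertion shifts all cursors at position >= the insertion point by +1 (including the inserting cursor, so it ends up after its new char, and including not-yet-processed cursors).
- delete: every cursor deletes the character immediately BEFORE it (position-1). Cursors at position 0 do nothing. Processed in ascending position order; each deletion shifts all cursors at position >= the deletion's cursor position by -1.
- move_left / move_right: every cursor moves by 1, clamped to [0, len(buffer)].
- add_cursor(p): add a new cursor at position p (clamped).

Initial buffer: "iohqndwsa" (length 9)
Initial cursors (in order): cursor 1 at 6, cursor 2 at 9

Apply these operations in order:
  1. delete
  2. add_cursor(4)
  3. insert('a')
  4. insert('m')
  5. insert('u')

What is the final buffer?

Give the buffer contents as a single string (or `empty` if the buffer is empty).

Answer: iohqamunamuwsamu

Derivation:
After op 1 (delete): buffer="iohqnws" (len 7), cursors c1@5 c2@7, authorship .......
After op 2 (add_cursor(4)): buffer="iohqnws" (len 7), cursors c3@4 c1@5 c2@7, authorship .......
After op 3 (insert('a')): buffer="iohqanawsa" (len 10), cursors c3@5 c1@7 c2@10, authorship ....3.1..2
After op 4 (insert('m')): buffer="iohqamnamwsam" (len 13), cursors c3@6 c1@9 c2@13, authorship ....33.11..22
After op 5 (insert('u')): buffer="iohqamunamuwsamu" (len 16), cursors c3@7 c1@11 c2@16, authorship ....333.111..222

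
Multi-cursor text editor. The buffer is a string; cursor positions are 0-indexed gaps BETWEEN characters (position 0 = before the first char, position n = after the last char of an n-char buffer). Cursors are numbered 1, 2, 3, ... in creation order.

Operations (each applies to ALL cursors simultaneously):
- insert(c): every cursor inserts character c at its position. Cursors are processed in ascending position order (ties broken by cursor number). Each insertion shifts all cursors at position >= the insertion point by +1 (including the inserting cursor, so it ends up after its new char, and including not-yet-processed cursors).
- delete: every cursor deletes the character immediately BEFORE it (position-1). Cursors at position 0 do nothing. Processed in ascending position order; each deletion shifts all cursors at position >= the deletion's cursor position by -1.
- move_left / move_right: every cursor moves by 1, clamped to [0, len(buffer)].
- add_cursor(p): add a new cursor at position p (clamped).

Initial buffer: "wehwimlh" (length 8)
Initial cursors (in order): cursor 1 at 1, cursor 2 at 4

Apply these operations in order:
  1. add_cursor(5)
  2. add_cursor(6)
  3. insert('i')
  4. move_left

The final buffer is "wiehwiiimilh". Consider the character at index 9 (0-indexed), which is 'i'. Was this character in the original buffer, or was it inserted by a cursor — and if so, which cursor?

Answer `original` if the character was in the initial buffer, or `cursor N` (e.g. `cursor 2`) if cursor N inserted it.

After op 1 (add_cursor(5)): buffer="wehwimlh" (len 8), cursors c1@1 c2@4 c3@5, authorship ........
After op 2 (add_cursor(6)): buffer="wehwimlh" (len 8), cursors c1@1 c2@4 c3@5 c4@6, authorship ........
After op 3 (insert('i')): buffer="wiehwiiimilh" (len 12), cursors c1@2 c2@6 c3@8 c4@10, authorship .1...2.3.4..
After op 4 (move_left): buffer="wiehwiiimilh" (len 12), cursors c1@1 c2@5 c3@7 c4@9, authorship .1...2.3.4..
Authorship (.=original, N=cursor N): . 1 . . . 2 . 3 . 4 . .
Index 9: author = 4

Answer: cursor 4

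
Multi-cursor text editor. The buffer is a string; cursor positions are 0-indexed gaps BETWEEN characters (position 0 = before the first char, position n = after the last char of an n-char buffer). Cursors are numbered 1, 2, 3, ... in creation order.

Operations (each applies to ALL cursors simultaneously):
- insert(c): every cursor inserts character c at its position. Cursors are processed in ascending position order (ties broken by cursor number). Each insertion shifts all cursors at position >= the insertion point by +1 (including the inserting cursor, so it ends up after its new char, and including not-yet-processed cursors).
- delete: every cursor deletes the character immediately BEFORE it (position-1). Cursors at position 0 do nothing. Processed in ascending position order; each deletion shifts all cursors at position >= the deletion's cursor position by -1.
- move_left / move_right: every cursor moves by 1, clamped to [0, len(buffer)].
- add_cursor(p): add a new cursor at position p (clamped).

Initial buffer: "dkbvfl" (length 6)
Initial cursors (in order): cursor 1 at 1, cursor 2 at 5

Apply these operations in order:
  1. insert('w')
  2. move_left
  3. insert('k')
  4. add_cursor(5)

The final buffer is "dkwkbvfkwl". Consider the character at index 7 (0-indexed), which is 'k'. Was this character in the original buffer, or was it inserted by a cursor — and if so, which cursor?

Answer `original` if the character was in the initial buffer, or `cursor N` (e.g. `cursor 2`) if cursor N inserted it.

After op 1 (insert('w')): buffer="dwkbvfwl" (len 8), cursors c1@2 c2@7, authorship .1....2.
After op 2 (move_left): buffer="dwkbvfwl" (len 8), cursors c1@1 c2@6, authorship .1....2.
After op 3 (insert('k')): buffer="dkwkbvfkwl" (len 10), cursors c1@2 c2@8, authorship .11....22.
After op 4 (add_cursor(5)): buffer="dkwkbvfkwl" (len 10), cursors c1@2 c3@5 c2@8, authorship .11....22.
Authorship (.=original, N=cursor N): . 1 1 . . . . 2 2 .
Index 7: author = 2

Answer: cursor 2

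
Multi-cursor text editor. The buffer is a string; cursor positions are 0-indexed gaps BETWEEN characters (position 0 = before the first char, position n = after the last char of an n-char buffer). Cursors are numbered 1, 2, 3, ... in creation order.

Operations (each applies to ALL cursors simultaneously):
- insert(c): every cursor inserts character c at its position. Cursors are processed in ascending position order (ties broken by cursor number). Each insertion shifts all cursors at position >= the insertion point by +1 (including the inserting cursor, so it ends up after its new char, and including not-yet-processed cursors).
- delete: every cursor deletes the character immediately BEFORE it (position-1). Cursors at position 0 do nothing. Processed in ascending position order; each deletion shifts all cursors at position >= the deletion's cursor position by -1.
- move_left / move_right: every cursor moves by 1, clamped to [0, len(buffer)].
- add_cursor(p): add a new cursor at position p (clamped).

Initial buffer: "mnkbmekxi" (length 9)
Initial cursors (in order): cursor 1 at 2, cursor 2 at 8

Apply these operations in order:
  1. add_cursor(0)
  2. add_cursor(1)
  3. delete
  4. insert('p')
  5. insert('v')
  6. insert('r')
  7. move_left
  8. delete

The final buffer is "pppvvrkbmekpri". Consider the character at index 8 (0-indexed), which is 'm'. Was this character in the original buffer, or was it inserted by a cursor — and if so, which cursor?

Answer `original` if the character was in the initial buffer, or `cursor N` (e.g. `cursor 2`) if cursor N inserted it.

After op 1 (add_cursor(0)): buffer="mnkbmekxi" (len 9), cursors c3@0 c1@2 c2@8, authorship .........
After op 2 (add_cursor(1)): buffer="mnkbmekxi" (len 9), cursors c3@0 c4@1 c1@2 c2@8, authorship .........
After op 3 (delete): buffer="kbmeki" (len 6), cursors c1@0 c3@0 c4@0 c2@5, authorship ......
After op 4 (insert('p')): buffer="pppkbmekpi" (len 10), cursors c1@3 c3@3 c4@3 c2@9, authorship 134.....2.
After op 5 (insert('v')): buffer="pppvvvkbmekpvi" (len 14), cursors c1@6 c3@6 c4@6 c2@13, authorship 134134.....22.
After op 6 (insert('r')): buffer="pppvvvrrrkbmekpvri" (len 18), cursors c1@9 c3@9 c4@9 c2@17, authorship 134134134.....222.
After op 7 (move_left): buffer="pppvvvrrrkbmekpvri" (len 18), cursors c1@8 c3@8 c4@8 c2@16, authorship 134134134.....222.
After op 8 (delete): buffer="pppvvrkbmekpri" (len 14), cursors c1@5 c3@5 c4@5 c2@12, authorship 134134.....22.
Authorship (.=original, N=cursor N): 1 3 4 1 3 4 . . . . . 2 2 .
Index 8: author = original

Answer: original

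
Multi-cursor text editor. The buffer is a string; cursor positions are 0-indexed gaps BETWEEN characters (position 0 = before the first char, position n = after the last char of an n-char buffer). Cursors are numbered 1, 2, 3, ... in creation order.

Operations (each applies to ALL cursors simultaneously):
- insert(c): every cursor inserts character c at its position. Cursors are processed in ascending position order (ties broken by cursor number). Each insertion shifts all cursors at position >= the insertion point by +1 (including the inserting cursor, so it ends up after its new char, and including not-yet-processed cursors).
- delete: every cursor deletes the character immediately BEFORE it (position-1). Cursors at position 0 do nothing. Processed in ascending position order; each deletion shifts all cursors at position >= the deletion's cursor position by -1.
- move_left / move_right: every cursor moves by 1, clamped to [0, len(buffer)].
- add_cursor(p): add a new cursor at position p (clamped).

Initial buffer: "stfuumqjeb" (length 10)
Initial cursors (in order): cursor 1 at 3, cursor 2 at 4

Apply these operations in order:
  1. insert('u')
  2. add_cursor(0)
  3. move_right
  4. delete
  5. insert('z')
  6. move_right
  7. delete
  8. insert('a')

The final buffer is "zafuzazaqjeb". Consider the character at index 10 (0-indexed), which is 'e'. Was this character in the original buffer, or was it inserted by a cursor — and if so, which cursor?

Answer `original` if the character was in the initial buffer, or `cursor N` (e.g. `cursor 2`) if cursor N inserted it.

Answer: original

Derivation:
After op 1 (insert('u')): buffer="stfuuuumqjeb" (len 12), cursors c1@4 c2@6, authorship ...1.2......
After op 2 (add_cursor(0)): buffer="stfuuuumqjeb" (len 12), cursors c3@0 c1@4 c2@6, authorship ...1.2......
After op 3 (move_right): buffer="stfuuuumqjeb" (len 12), cursors c3@1 c1@5 c2@7, authorship ...1.2......
After op 4 (delete): buffer="tfuumqjeb" (len 9), cursors c3@0 c1@3 c2@4, authorship ..12.....
After op 5 (insert('z')): buffer="ztfuzuzmqjeb" (len 12), cursors c3@1 c1@5 c2@7, authorship 3..1122.....
After op 6 (move_right): buffer="ztfuzuzmqjeb" (len 12), cursors c3@2 c1@6 c2@8, authorship 3..1122.....
After op 7 (delete): buffer="zfuzzqjeb" (len 9), cursors c3@1 c1@4 c2@5, authorship 3.112....
After op 8 (insert('a')): buffer="zafuzazaqjeb" (len 12), cursors c3@2 c1@6 c2@8, authorship 33.11122....
Authorship (.=original, N=cursor N): 3 3 . 1 1 1 2 2 . . . .
Index 10: author = original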